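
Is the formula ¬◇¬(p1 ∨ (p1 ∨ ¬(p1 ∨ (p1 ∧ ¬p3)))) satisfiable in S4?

Satisfiable (open branch found)

1. ¬◇¬(p1 ∨ (p1 ∨ ¬(p1 ∨ (p1 ∧ ¬p3)))), u
2. p1 ∨ (p1 ∨ ¬(p1 ∨ (p1 ∧ ¬p3))), u
3. p1 ∨ ¬(p1 ∨ (p1 ∧ ¬p3)), u
4. ¬(p1 ∨ (p1 ∧ ¬p3)), u
5. ¬p1, u
6. ¬(p1 ∧ ¬p3), u
7. p3, u
Accessibility: uRu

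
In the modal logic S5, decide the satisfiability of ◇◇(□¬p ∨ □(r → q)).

1. ◇◇(□¬p ∨ □(r → q)), u
2. ◇(□¬p ∨ □(r → q)), v   [◇-rule on 1: fresh world v, uRv]
3. □¬p ∨ □(r → q), w   [◇-rule on 2: fresh world w, vRw]
4. □(r → q), w   [∨-rule on 3 (branches; this branch)]
5. r → q, u   [□-rule on 4 via wRu]
6. r → q, v   [□-rule on 4 via wRv]
7. r → q, w   [□-rule on 4 via wRw]
8. q, u   [→-rule on 5 (branches; this branch)]
9. q, v   [→-rule on 6 (branches; this branch)]
10. q, w   [→-rule on 7 (branches; this branch)]
Accessibility: uRu, uRv, uRw, vRu, vRv, vRw, wRu, wRv, wRw

Satisfiable (open branch found)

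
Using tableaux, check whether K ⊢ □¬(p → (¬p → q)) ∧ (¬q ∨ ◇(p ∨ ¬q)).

Invalid (countermodel exists)

Tableau for the negation ¬(□¬(p → (¬p → q)) ∧ (¬q ∨ ◇(p ∨ ¬q))):
1. ¬(□¬(p → (¬p → q)) ∧ (¬q ∨ ◇(p ∨ ¬q))), 0
2. ¬(¬q ∨ ◇(p ∨ ¬q)), 0   [¬∧-rule on 1 (branches; this branch)]
3. q, 0   [¬∨-rule on 2]
4. ¬◇(p ∨ ¬q), 0   [¬∨-rule on 2]
The negation has an open branch (countermodel exists).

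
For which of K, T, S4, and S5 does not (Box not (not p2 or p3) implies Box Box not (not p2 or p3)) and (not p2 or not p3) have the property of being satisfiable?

S4-tableau for the formula:
1. not (Box not (not p2 or p3) implies Box Box not (not p2 or p3)) and (not p2 or not p3), w0
2. not (Box not (not p2 or p3) implies Box Box not (not p2 or p3)), w0
3. not p2 or not p3, w0
4. Box not (not p2 or p3), w0
5. not Box Box not (not p2 or p3), w0
6. not (not p2 or p3), w0
7. p2, w0
8. not p3, w0
9. not Box not (not p2 or p3), w1
10. not (not p2 or p3), w1
11. p2, w1
12. not p3, w1
13. not p2 or p3, w2
14. not (not p2 or p3), w2
15. p2, w2
16. not p3, w2
17. p3, w2
Accessibility: w0Rw0, w0Rw1, w0Rw2, w1Rw1, w1Rw2, w2Rw2
Branch closes: p3 and not p3 both at w2.
Every branch closes (one shown): unsatisfiable in S4, hence also in S5 (every S5-frame is an S4-frame).
T-tableau for the formula:
1. not (Box not (not p2 or p3) implies Box Box not (not p2 or p3)) and (not p2 or not p3), w0
2. not (Box not (not p2 or p3) implies Box Box not (not p2 or p3)), w0
3. not p2 or not p3, w0
4. Box not (not p2 or p3), w0
5. not Box Box not (not p2 or p3), w0
6. not (not p2 or p3), w0
7. p2, w0
8. not p3, w0
9. not Box not (not p2 or p3), w1
10. not (not p2 or p3), w1
11. p2, w1
12. not p3, w1
13. not p2 or p3, w2
14. p3, w2
Accessibility: w0Rw0, w0Rw1, w1Rw1, w1Rw2, w2Rw2
Complete open branch: satisfiable in T, hence also in K (this T-model is also a K-model).

K, T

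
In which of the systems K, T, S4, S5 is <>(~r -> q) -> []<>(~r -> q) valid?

S5

S4-tableau for the negation ~(<>(~r -> q) -> []<>(~r -> q)):
1. ~(<>(~r -> q) -> []<>(~r -> q)), w0
2. <>(~r -> q), w0
3. ~[]<>(~r -> q), w0
4. ~r -> q, w1
5. q, w1
6. ~<>(~r -> q), w2
7. ~(~r -> q), w2
8. ~r, w2
9. ~q, w2
Accessibility: w0Rw0, w0Rw1, w0Rw2, w1Rw1, w2Rw2
Complete open branch: countermodel on an S4-frame, so not valid in S4, nor in K, T (the same frame is also a K-frame and a T-frame).
S5-tableau for the negation ~(<>(~r -> q) -> []<>(~r -> q)):
1. ~(<>(~r -> q) -> []<>(~r -> q)), w0
2. <>(~r -> q), w0
3. ~[]<>(~r -> q), w0
4. ~r -> q, w1
5. q, w1
6. ~<>(~r -> q), w2
7. ~(~r -> q), w0
8. ~r, w0
9. ~q, w0
10. ~(~r -> q), w1
11. ~r, w1
12. ~q, w1
Accessibility: w0Rw0, w0Rw1, w0Rw2, w1Rw0, w1Rw1, w1Rw2, w2Rw0, w2Rw1, w2Rw2
Branch closes: q and ~q both at w1.
Every branch closes (one shown): valid in S5.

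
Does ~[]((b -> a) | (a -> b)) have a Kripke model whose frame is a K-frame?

Unsatisfiable (every branch closes)

1. ~[]((b -> a) | (a -> b)), u
2. ~((b -> a) | (a -> b)), v
3. ~(b -> a), v
4. ~(a -> b), v
5. b, v
6. ~a, v
7. a, v
8. ~b, v
Accessibility: uRv
Branch closes: a and ~a both at v.
All branches of the tableau close; one closing branch shown above.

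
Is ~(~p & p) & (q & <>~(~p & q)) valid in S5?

Not valid

Tableau for the negation ~(~(~p & p) & (q & <>~(~p & q))):
1. ~(~(~p & p) & (q & <>~(~p & q))), 0
2. ~(q & <>~(~p & q)), 0
3. ~<>~(~p & q), 0
4. ~p & q, 0
5. ~p, 0
6. q, 0
Accessibility: 0R0
The negation has an open branch (countermodel exists).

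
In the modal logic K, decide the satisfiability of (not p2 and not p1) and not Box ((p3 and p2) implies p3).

1. (not p2 and not p1) and not Box ((p3 and p2) implies p3), w0
2. not p2 and not p1, w0   [and-rule on 1]
3. not Box ((p3 and p2) implies p3), w0   [and-rule on 1]
4. not p2, w0   [and-rule on 2]
5. not p1, w0   [and-rule on 2]
6. not ((p3 and p2) implies p3), w1   [neg-Box-rule on 3: fresh world w1, w0Rw1]
7. p3 and p2, w1   [neg-implies-rule on 6]
8. not p3, w1   [neg-implies-rule on 6]
9. p3, w1   [and-rule on 7]
10. p2, w1   [and-rule on 7]
Accessibility: w0Rw1
Branch closes: p3 and not p3 both at w1.
(One branch shown.) All branches close.

Unsatisfiable (every branch closes)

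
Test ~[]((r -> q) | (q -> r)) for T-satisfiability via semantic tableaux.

1. ~[]((r -> q) | (q -> r)), u
2. ~((r -> q) | (q -> r)), v   [~[]-rule on 1: fresh world v, uRv]
3. ~(r -> q), v   [~|-rule on 2]
4. ~(q -> r), v   [~|-rule on 2]
5. r, v   [~->-rule on 3]
6. ~q, v   [~->-rule on 3]
7. q, v   [~->-rule on 4]
8. ~r, v   [~->-rule on 4]
Accessibility: uRu, uRv, vRv
Branch closes: q and ~q both at v.
All branches of the tableau close; one closing branch shown above.

No, unsatisfiable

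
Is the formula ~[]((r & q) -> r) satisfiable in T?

1. ~[]((r & q) -> r), w0
2. ~((r & q) -> r), w1
3. r & q, w1
4. ~r, w1
5. r, w1
6. q, w1
Accessibility: w0Rw0, w0Rw1, w1Rw1
Branch closes: r and ~r both at w1.
(One branch shown.) All branches close.

Unsatisfiable (every branch closes)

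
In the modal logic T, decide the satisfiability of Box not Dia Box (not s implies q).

1. Box not Dia Box (not s implies q), w0
2. not Dia Box (not s implies q), w0
3. not Box (not s implies q), w0
4. not (not s implies q), w1
5. not s, w1
6. not q, w1
7. not Dia Box (not s implies q), w1
8. not Box (not s implies q), w1
9. not (not s implies q), w2
10. not s, w2
11. not q, w2
12. not Box (not s implies q), w2
13. not (not s implies q), w3
14. not s, w3
15. not q, w3
Accessibility: w0Rw0, w0Rw1, w1Rw1, w1Rw2, w2Rw2, w2Rw3, w3Rw3

Satisfiable (open branch found)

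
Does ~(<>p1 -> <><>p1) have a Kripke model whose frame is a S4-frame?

Unsatisfiable

1. ~(<>p1 -> <><>p1), w0
2. <>p1, w0
3. ~<><>p1, w0
4. ~<>p1, w0
5. ~p1, w0
6. p1, w1
7. ~<>p1, w1
8. ~p1, w1
Accessibility: w0Rw0, w0Rw1, w1Rw1
Branch closes: p1 and ~p1 both at w1.
All branches of the tableau close; one closing branch shown above.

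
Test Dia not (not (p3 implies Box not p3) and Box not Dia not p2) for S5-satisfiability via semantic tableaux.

1. Dia not (not (p3 implies Box not p3) and Box not Dia not p2), w0
2. not (not (p3 implies Box not p3) and Box not Dia not p2), w1
3. not Box not Dia not p2, w1
4. Dia not p2, w2
5. not p2, w3
Accessibility: w0Rw0, w0Rw1, w0Rw2, w0Rw3, w1Rw0, w1Rw1, w1Rw2, w1Rw3, w2Rw0, w2Rw1, w2Rw2, w2Rw3, w3Rw0, w3Rw1, w3Rw2, w3Rw3

Yes, satisfiable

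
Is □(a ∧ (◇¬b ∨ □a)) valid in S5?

Invalid (countermodel exists)

Tableau for the negation ¬□(a ∧ (◇¬b ∨ □a)):
1. ¬□(a ∧ (◇¬b ∨ □a)), u
2. ¬(a ∧ (◇¬b ∨ □a)), v   [¬□-rule on 1: fresh world v, uRv]
3. ¬(◇¬b ∨ □a), v   [¬∧-rule on 2 (branches; this branch)]
4. ¬◇¬b, v   [¬∨-rule on 3]
5. ¬□a, v   [¬∨-rule on 3]
6. b, u   [¬◇-rule on 4 via vRu]
7. b, v   [¬◇-rule on 4 via vRv]
8. ¬a, w   [¬□-rule on 5: fresh world w, vRw]
9. b, w   [¬◇-rule on 4 via vRw]
Accessibility: uRu, uRv, uRw, vRu, vRv, vRw, wRu, wRv, wRw
The negation has an open branch (countermodel exists).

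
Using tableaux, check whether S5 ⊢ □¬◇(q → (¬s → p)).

Tableau for the negation ¬□¬◇(q → (¬s → p)):
1. ¬□¬◇(q → (¬s → p)), 0
2. ◇(q → (¬s → p)), 1
3. q → (¬s → p), 2
4. ¬s → p, 2
5. p, 2
Accessibility: 0R0, 0R1, 0R2, 1R0, 1R1, 1R2, 2R0, 2R1, 2R2
The negation has an open branch (countermodel exists).

Not valid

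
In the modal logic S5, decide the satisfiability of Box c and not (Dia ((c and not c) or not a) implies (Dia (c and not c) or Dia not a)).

1. Box c and not (Dia ((c and not c) or not a) implies (Dia (c and not c) or Dia not a)), 0
2. Box c, 0
3. not (Dia ((c and not c) or not a) implies (Dia (c and not c) or Dia not a)), 0
4. Dia ((c and not c) or not a), 0
5. not (Dia (c and not c) or Dia not a), 0
6. not Dia (c and not c), 0
7. not Dia not a, 0
8. c, 0
9. not (c and not c), 0
10. a, 0
11. (c and not c) or not a, 1
12. c, 1
13. not (c and not c), 1
14. a, 1
15. c and not c, 1
16. not c, 1
Accessibility: 0R0, 0R1, 1R0, 1R1
Branch closes: c and not c both at 1.
Every branch closes; the branch above is one of them.

Unsatisfiable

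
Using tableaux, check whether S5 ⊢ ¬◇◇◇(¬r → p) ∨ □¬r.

Invalid (countermodel exists)

Tableau for the negation ¬(¬◇◇◇(¬r → p) ∨ □¬r):
1. ¬(¬◇◇◇(¬r → p) ∨ □¬r), u
2. ◇◇◇(¬r → p), u
3. ¬□¬r, u
4. ◇◇(¬r → p), v
5. r, w
6. ◇(¬r → p), x
7. ¬r → p, y
8. p, y
Accessibility: uRu, uRv, uRw, uRx, uRy, vRu, vRv, vRw, vRx, vRy, wRu, wRv, wRw, wRx, wRy, xRu, xRv, xRw, xRx, xRy, yRu, yRv, yRw, yRx, yRy
The negation has an open branch (countermodel exists).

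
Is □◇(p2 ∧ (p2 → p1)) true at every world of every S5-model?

Not valid

Tableau for the negation ¬□◇(p2 ∧ (p2 → p1)):
1. ¬□◇(p2 ∧ (p2 → p1)), u
2. ¬◇(p2 ∧ (p2 → p1)), v   [¬□-rule on 1: fresh world v, uRv]
3. ¬(p2 ∧ (p2 → p1)), u   [¬◇-rule on 2 via vRu]
4. ¬(p2 ∧ (p2 → p1)), v   [¬◇-rule on 2 via vRv]
5. ¬(p2 → p1), u   [¬∧-rule on 3 (branches; this branch)]
6. p2, u   [¬→-rule on 5]
7. ¬p1, u   [¬→-rule on 5]
8. ¬(p2 → p1), v   [¬∧-rule on 4 (branches; this branch)]
9. p2, v   [¬→-rule on 8]
10. ¬p1, v   [¬→-rule on 8]
Accessibility: uRu, uRv, vRu, vRv
The negation has an open branch (countermodel exists).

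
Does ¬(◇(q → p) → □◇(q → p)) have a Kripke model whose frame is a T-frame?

1. ¬(◇(q → p) → □◇(q → p)), u
2. ◇(q → p), u
3. ¬□◇(q → p), u
4. q → p, v
5. p, v
6. ¬◇(q → p), w
7. ¬(q → p), w
8. q, w
9. ¬p, w
Accessibility: uRu, uRv, uRw, vRv, wRw

Satisfiable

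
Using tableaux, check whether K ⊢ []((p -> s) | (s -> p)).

Tableau for the negation ~[]((p -> s) | (s -> p)):
1. ~[]((p -> s) | (s -> p)), u
2. ~((p -> s) | (s -> p)), v
3. ~(p -> s), v
4. ~(s -> p), v
5. p, v
6. ~s, v
7. s, v
8. ~p, v
Accessibility: uRv
Branch closes: s and ~s both at v.
Every branch of the negation's tableau closes; the branch above is one of them.

Valid in K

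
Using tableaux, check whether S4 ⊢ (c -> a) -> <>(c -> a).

Tableau for the negation ~((c -> a) -> <>(c -> a)):
1. ~((c -> a) -> <>(c -> a)), 0
2. c -> a, 0
3. ~<>(c -> a), 0
4. ~(c -> a), 0
5. c, 0
6. ~a, 0
7. a, 0
Accessibility: 0R0
Branch closes: a and ~a both at 0.
All branches of the negation close; one closing branch shown above.

Yes, valid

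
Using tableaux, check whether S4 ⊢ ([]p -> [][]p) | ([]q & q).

Tableau for the negation ~(([]p -> [][]p) | ([]q & q)):
1. ~(([]p -> [][]p) | ([]q & q)), 0
2. ~([]p -> [][]p), 0
3. ~([]q & q), 0
4. []p, 0
5. ~[][]p, 0
6. p, 0
7. ~[]q, 0
8. ~[]p, 1
9. p, 1
10. ~q, 2
11. p, 2
12. ~p, 3
13. p, 3
Accessibility: 0R0, 0R1, 0R2, 0R3, 1R1, 1R3, 2R2, 3R3
Branch closes: p and ~p both at 3.
Every branch of the negation's tableau closes; the branch above is one of them.

Valid in S4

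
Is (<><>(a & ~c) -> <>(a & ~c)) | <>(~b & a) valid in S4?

Valid in S4

Tableau for the negation ~((<><>(a & ~c) -> <>(a & ~c)) | <>(~b & a)):
1. ~((<><>(a & ~c) -> <>(a & ~c)) | <>(~b & a)), w0
2. ~(<><>(a & ~c) -> <>(a & ~c)), w0
3. ~<>(~b & a), w0
4. <><>(a & ~c), w0
5. ~<>(a & ~c), w0
6. ~(~b & a), w0
7. ~(a & ~c), w0
8. ~a, w0
9. c, w0
10. <>(a & ~c), w1
11. ~(~b & a), w1
12. ~(a & ~c), w1
13. ~a, w1
14. c, w1
15. a & ~c, w2
16. a, w2
17. ~c, w2
18. ~(~b & a), w2
19. ~(a & ~c), w2
20. b, w2
21. c, w2
Accessibility: w0Rw0, w0Rw1, w0Rw2, w1Rw1, w1Rw2, w2Rw2
Branch closes: c and ~c both at w2.
Every branch of the negation's tableau closes; the branch above is one of them.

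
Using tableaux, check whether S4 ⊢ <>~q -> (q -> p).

Tableau for the negation ~(<>~q -> (q -> p)):
1. ~(<>~q -> (q -> p)), u
2. <>~q, u
3. ~(q -> p), u
4. q, u
5. ~p, u
6. ~q, v
Accessibility: uRu, uRv, vRv
The negation has an open branch (countermodel exists).

Not valid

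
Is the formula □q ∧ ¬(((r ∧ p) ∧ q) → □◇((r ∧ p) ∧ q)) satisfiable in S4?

Yes, satisfiable

1. □q ∧ ¬(((r ∧ p) ∧ q) → □◇((r ∧ p) ∧ q)), w0
2. □q, w0   [∧-rule on 1]
3. ¬(((r ∧ p) ∧ q) → □◇((r ∧ p) ∧ q)), w0   [∧-rule on 1]
4. (r ∧ p) ∧ q, w0   [¬→-rule on 3]
5. ¬□◇((r ∧ p) ∧ q), w0   [¬→-rule on 3]
6. r ∧ p, w0   [∧-rule on 4]
7. q, w0   [∧-rule on 4]
8. r, w0   [∧-rule on 6]
9. p, w0   [∧-rule on 6]
10. ¬◇((r ∧ p) ∧ q), w1   [¬□-rule on 5: fresh world w1, w0Rw1]
11. q, w1   [□-rule on 2 via w0Rw1]
12. ¬((r ∧ p) ∧ q), w1   [¬◇-rule on 10 via w1Rw1]
13. ¬(r ∧ p), w1   [¬∧-rule on 12 (branches; this branch)]
14. ¬p, w1   [¬∧-rule on 13 (branches; this branch)]
Accessibility: w0Rw0, w0Rw1, w1Rw1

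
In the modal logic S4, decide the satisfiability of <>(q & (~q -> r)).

Satisfiable

1. <>(q & (~q -> r)), u
2. q & (~q -> r), v   [<>-rule on 1: fresh world v, uRv]
3. q, v   [&-rule on 2]
4. ~q -> r, v   [&-rule on 2]
5. r, v   [->-rule on 4 (branches; this branch)]
Accessibility: uRu, uRv, vRv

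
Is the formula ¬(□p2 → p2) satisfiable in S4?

1. ¬(□p2 → p2), w0
2. □p2, w0   [¬→-rule on 1]
3. ¬p2, w0   [¬→-rule on 1]
4. p2, w0   [□-rule on 2 via w0Rw0]
Accessibility: w0Rw0
Branch closes: p2 and ¬p2 both at w0.
All branches of the tableau close; one closing branch shown above.

No, unsatisfiable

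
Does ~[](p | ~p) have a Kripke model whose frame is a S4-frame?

1. ~[](p | ~p), w0
2. ~(p | ~p), w1   [~[]-rule on 1: fresh world w1, w0Rw1]
3. ~p, w1   [~|-rule on 2]
4. p, w1   [~|-rule on 2]
Accessibility: w0Rw0, w0Rw1, w1Rw1
Branch closes: p and ~p both at w1.
(One branch shown.) All branches close.

Unsatisfiable (every branch closes)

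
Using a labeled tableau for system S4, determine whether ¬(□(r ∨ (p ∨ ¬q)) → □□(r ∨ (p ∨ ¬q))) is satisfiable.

Unsatisfiable

1. ¬(□(r ∨ (p ∨ ¬q)) → □□(r ∨ (p ∨ ¬q))), 0
2. □(r ∨ (p ∨ ¬q)), 0   [¬→-rule on 1]
3. ¬□□(r ∨ (p ∨ ¬q)), 0   [¬→-rule on 1]
4. r ∨ (p ∨ ¬q), 0   [□-rule on 2 via 0R0]
5. p ∨ ¬q, 0   [∨-rule on 4 (branches; this branch)]
6. ¬q, 0   [∨-rule on 5 (branches; this branch)]
7. ¬□(r ∨ (p ∨ ¬q)), 1   [¬□-rule on 3: fresh world 1, 0R1]
8. r ∨ (p ∨ ¬q), 1   [□-rule on 2 via 0R1]
9. p ∨ ¬q, 1   [∨-rule on 8 (branches; this branch)]
10. ¬q, 1   [∨-rule on 9 (branches; this branch)]
11. ¬(r ∨ (p ∨ ¬q)), 2   [¬□-rule on 7: fresh world 2, 1R2]
12. ¬r, 2   [¬∨-rule on 11]
13. ¬(p ∨ ¬q), 2   [¬∨-rule on 11]
14. ¬p, 2   [¬∨-rule on 13]
15. q, 2   [¬∨-rule on 13]
16. r ∨ (p ∨ ¬q), 2   [□-rule on 2 via 0R2]
17. p ∨ ¬q, 2   [∨-rule on 16 (branches; this branch)]
18. ¬q, 2   [∨-rule on 17 (branches; this branch)]
Accessibility: 0R0, 0R1, 0R2, 1R1, 1R2, 2R2
Branch closes: q and ¬q both at 2.
Every branch closes; the branch above is one of them.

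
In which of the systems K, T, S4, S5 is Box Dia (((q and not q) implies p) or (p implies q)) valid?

T, S4, S5

T-tableau for the negation not Box Dia (((q and not q) implies p) or (p implies q)):
1. not Box Dia (((q and not q) implies p) or (p implies q)), u
2. not Dia (((q and not q) implies p) or (p implies q)), v
3. not (((q and not q) implies p) or (p implies q)), v
4. not ((q and not q) implies p), v
5. not (p implies q), v
6. q and not q, v
7. not p, v
8. p, v
9. not q, v
Accessibility: uRu, uRv, vRv
Branch closes: p and not p both at v.
Every branch closes (one shown): valid in T, hence also in S4, S5 (every theorem of T is a theorem of S4 and S5).
K-tableau for the negation not Box Dia (((q and not q) implies p) or (p implies q)):
1. not Box Dia (((q and not q) implies p) or (p implies q)), u
2. not Dia (((q and not q) implies p) or (p implies q)), v
Accessibility: uRv
Complete open branch: countermodel on a K-frame, so not valid in K.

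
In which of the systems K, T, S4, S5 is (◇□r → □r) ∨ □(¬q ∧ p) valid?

S5

S5-tableau for the negation ¬((◇□r → □r) ∨ □(¬q ∧ p)):
1. ¬((◇□r → □r) ∨ □(¬q ∧ p)), w0
2. ¬(◇□r → □r), w0
3. ¬□(¬q ∧ p), w0
4. ◇□r, w0
5. ¬□r, w0
6. ¬(¬q ∧ p), w1
7. ¬p, w1
8. □r, w2
9. r, w0
10. r, w1
11. r, w2
12. ¬r, w3
13. r, w3
Accessibility: w0Rw0, w0Rw1, w0Rw2, w0Rw3, w1Rw0, w1Rw1, w1Rw2, w1Rw3, w2Rw0, w2Rw1, w2Rw2, w2Rw3, w3Rw0, w3Rw1, w3Rw2, w3Rw3
Branch closes: r and ¬r both at w3.
Every branch closes (one shown): valid in S5.
S4-tableau for the negation ¬((◇□r → □r) ∨ □(¬q ∧ p)):
1. ¬((◇□r → □r) ∨ □(¬q ∧ p)), w0
2. ¬(◇□r → □r), w0
3. ¬□(¬q ∧ p), w0
4. ◇□r, w0
5. ¬□r, w0
6. ¬(¬q ∧ p), w1
7. ¬p, w1
8. □r, w2
9. r, w2
10. ¬r, w3
Accessibility: w0Rw0, w0Rw1, w0Rw2, w0Rw3, w1Rw1, w2Rw2, w3Rw3
Complete open branch: countermodel on an S4-frame, so not valid in S4, nor in K, T (the same frame is also a K-frame and a T-frame).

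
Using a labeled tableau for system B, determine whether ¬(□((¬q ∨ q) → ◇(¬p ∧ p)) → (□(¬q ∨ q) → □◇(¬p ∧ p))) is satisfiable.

No, unsatisfiable

1. ¬(□((¬q ∨ q) → ◇(¬p ∧ p)) → (□(¬q ∨ q) → □◇(¬p ∧ p))), u
2. □((¬q ∨ q) → ◇(¬p ∧ p)), u   [¬→-rule on 1]
3. ¬(□(¬q ∨ q) → □◇(¬p ∧ p)), u   [¬→-rule on 1]
4. □(¬q ∨ q), u   [¬→-rule on 3]
5. ¬□◇(¬p ∧ p), u   [¬→-rule on 3]
6. (¬q ∨ q) → ◇(¬p ∧ p), u   [□-rule on 2 via uRu]
7. ¬q ∨ q, u   [□-rule on 4 via uRu]
8. ◇(¬p ∧ p), u   [→-rule on 6 (branches; this branch)]
9. q, u   [∨-rule on 7 (branches; this branch)]
10. ¬◇(¬p ∧ p), v   [¬□-rule on 5: fresh world v, uRv]
11. (¬q ∨ q) → ◇(¬p ∧ p), v   [□-rule on 2 via uRv]
12. ¬q ∨ q, v   [□-rule on 4 via uRv]
13. ¬(¬p ∧ p), u   [¬◇-rule on 10 via vRu]
14. ¬(¬p ∧ p), v   [¬◇-rule on 10 via vRv]
15. ◇(¬p ∧ p), v   [→-rule on 11 (branches; this branch)]
16. q, v   [∨-rule on 12 (branches; this branch)]
17. ¬p, u   [¬∧-rule on 13 (branches; this branch)]
18. ¬p, v   [¬∧-rule on 14 (branches; this branch)]
19. ¬p ∧ p, w   [◇-rule on 8: fresh world w, uRw]
20. ¬p, w   [∧-rule on 19]
21. p, w   [∧-rule on 19]
Accessibility: uRu, uRv, uRw, vRu, vRv, wRu, wRw
Branch closes: p and ¬p both at w.
(One branch shown.) All branches close.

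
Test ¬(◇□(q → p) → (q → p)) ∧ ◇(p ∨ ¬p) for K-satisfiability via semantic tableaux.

1. ¬(◇□(q → p) → (q → p)) ∧ ◇(p ∨ ¬p), u
2. ¬(◇□(q → p) → (q → p)), u
3. ◇(p ∨ ¬p), u
4. ◇□(q → p), u
5. ¬(q → p), u
6. q, u
7. ¬p, u
8. p ∨ ¬p, v
9. ¬p, v
10. □(q → p), w
Accessibility: uRv, uRw

Satisfiable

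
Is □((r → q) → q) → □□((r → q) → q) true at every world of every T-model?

Not valid

Tableau for the negation ¬(□((r → q) → q) → □□((r → q) → q)):
1. ¬(□((r → q) → q) → □□((r → q) → q)), 0
2. □((r → q) → q), 0
3. ¬□□((r → q) → q), 0
4. (r → q) → q, 0
5. q, 0
6. ¬□((r → q) → q), 1
7. (r → q) → q, 1
8. q, 1
9. ¬((r → q) → q), 2
10. r → q, 2
11. ¬q, 2
12. ¬r, 2
Accessibility: 0R0, 0R1, 1R1, 1R2, 2R2
The negation has an open branch (countermodel exists).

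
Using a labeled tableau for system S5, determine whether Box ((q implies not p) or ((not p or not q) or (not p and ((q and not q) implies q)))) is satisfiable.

Satisfiable (open branch found)

1. Box ((q implies not p) or ((not p or not q) or (not p and ((q and not q) implies q)))), 0
2. (q implies not p) or ((not p or not q) or (not p and ((q and not q) implies q))), 0   [Box-rule on 1 via 0R0]
3. (not p or not q) or (not p and ((q and not q) implies q)), 0   [or-rule on 2 (branches; this branch)]
4. not p and ((q and not q) implies q), 0   [or-rule on 3 (branches; this branch)]
5. not p, 0   [and-rule on 4]
6. (q and not q) implies q, 0   [and-rule on 4]
7. q, 0   [implies-rule on 6 (branches; this branch)]
Accessibility: 0R0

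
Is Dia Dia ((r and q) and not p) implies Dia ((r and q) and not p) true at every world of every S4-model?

Valid

Tableau for the negation not (Dia Dia ((r and q) and not p) implies Dia ((r and q) and not p)):
1. not (Dia Dia ((r and q) and not p) implies Dia ((r and q) and not p)), u
2. Dia Dia ((r and q) and not p), u   [neg-implies-rule on 1]
3. not Dia ((r and q) and not p), u   [neg-implies-rule on 1]
4. not ((r and q) and not p), u   [neg-Dia-rule on 3 via uRu]
5. not (r and q), u   [neg-and-rule on 4 (branches; this branch)]
6. not q, u   [neg-and-rule on 5 (branches; this branch)]
7. Dia ((r and q) and not p), v   [Dia-rule on 2: fresh world v, uRv]
8. not ((r and q) and not p), v   [neg-Dia-rule on 3 via uRv]
9. not (r and q), v   [neg-and-rule on 8 (branches; this branch)]
10. not q, v   [neg-and-rule on 9 (branches; this branch)]
11. (r and q) and not p, w   [Dia-rule on 7: fresh world w, vRw]
12. r and q, w   [and-rule on 11]
13. not p, w   [and-rule on 11]
14. r, w   [and-rule on 12]
15. q, w   [and-rule on 12]
16. not ((r and q) and not p), w   [neg-Dia-rule on 3 via uRw]
17. not (r and q), w   [neg-and-rule on 16 (branches; this branch)]
18. not q, w   [neg-and-rule on 17 (branches; this branch)]
Accessibility: uRu, uRv, uRw, vRv, vRw, wRw
Branch closes: q and not q both at w.
Every branch of the negation's tableau closes; the branch above is one of them.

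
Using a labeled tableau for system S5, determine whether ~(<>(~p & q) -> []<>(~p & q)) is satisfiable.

1. ~(<>(~p & q) -> []<>(~p & q)), u
2. <>(~p & q), u
3. ~[]<>(~p & q), u
4. ~p & q, v
5. ~p, v
6. q, v
7. ~<>(~p & q), w
8. ~(~p & q), u
9. ~(~p & q), v
10. ~(~p & q), w
11. ~q, u
12. ~q, v
Accessibility: uRu, uRv, uRw, vRu, vRv, vRw, wRu, wRv, wRw
Branch closes: q and ~q both at v.
(One branch shown.) All branches close.

Unsatisfiable (every branch closes)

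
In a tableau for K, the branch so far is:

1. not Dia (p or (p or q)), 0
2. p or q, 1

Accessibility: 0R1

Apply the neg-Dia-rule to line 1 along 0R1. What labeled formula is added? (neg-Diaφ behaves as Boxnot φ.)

not (p or (p or q)), 1

neg-Diaφ behaves as Boxnot φ: propagate the negated body to each accessible world.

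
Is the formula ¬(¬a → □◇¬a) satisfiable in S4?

1. ¬(¬a → □◇¬a), 0
2. ¬a, 0
3. ¬□◇¬a, 0
4. ¬◇¬a, 1
5. a, 1
Accessibility: 0R0, 0R1, 1R1

Satisfiable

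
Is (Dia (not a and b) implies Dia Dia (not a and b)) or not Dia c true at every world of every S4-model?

Valid

Tableau for the negation not ((Dia (not a and b) implies Dia Dia (not a and b)) or not Dia c):
1. not ((Dia (not a and b) implies Dia Dia (not a and b)) or not Dia c), u
2. not (Dia (not a and b) implies Dia Dia (not a and b)), u   [neg-or-rule on 1]
3. Dia c, u   [neg-or-rule on 1]
4. Dia (not a and b), u   [neg-implies-rule on 2]
5. not Dia Dia (not a and b), u   [neg-implies-rule on 2]
6. not Dia (not a and b), u   [neg-Dia-rule on 5 via uRu]
7. not (not a and b), u   [neg-Dia-rule on 6 via uRu]
8. not b, u   [neg-and-rule on 7 (branches; this branch)]
9. c, v   [Dia-rule on 3: fresh world v, uRv]
10. not Dia (not a and b), v   [neg-Dia-rule on 5 via uRv]
11. not (not a and b), v   [neg-Dia-rule on 6 via uRv]
12. not b, v   [neg-and-rule on 11 (branches; this branch)]
13. not a and b, w   [Dia-rule on 4: fresh world w, uRw]
14. not a, w   [and-rule on 13]
15. b, w   [and-rule on 13]
16. not Dia (not a and b), w   [neg-Dia-rule on 5 via uRw]
17. not (not a and b), w   [neg-Dia-rule on 6 via uRw]
18. not b, w   [neg-and-rule on 17 (branches; this branch)]
Accessibility: uRu, uRv, uRw, vRv, wRw
Branch closes: b and not b both at w.
Every branch of the negation's tableau closes; the branch above is one of them.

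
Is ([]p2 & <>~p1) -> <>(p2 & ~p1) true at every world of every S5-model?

Valid in S5

Tableau for the negation ~(([]p2 & <>~p1) -> <>(p2 & ~p1)):
1. ~(([]p2 & <>~p1) -> <>(p2 & ~p1)), 0
2. []p2 & <>~p1, 0
3. ~<>(p2 & ~p1), 0
4. []p2, 0
5. <>~p1, 0
6. ~(p2 & ~p1), 0
7. p2, 0
8. p1, 0
9. ~p1, 1
10. ~(p2 & ~p1), 1
11. p2, 1
12. p1, 1
Accessibility: 0R0, 0R1, 1R0, 1R1
Branch closes: p1 and ~p1 both at 1.
All branches of the negation close; one closing branch shown above.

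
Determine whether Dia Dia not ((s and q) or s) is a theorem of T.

No, not valid

Tableau for the negation not Dia Dia not ((s and q) or s):
1. not Dia Dia not ((s and q) or s), w0
2. not Dia not ((s and q) or s), w0
3. (s and q) or s, w0
4. s, w0
Accessibility: w0Rw0
The negation has an open branch (countermodel exists).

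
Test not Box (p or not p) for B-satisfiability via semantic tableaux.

No, unsatisfiable

1. not Box (p or not p), u
2. not (p or not p), v   [neg-Box-rule on 1: fresh world v, uRv]
3. not p, v   [neg-or-rule on 2]
4. p, v   [neg-or-rule on 2]
Accessibility: uRu, uRv, vRu, vRv
Branch closes: p and not p both at v.
Every branch closes; the branch above is one of them.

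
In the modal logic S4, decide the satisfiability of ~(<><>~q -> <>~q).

1. ~(<><>~q -> <>~q), 0
2. <><>~q, 0
3. ~<>~q, 0
4. q, 0
5. <>~q, 1
6. q, 1
7. ~q, 2
8. q, 2
Accessibility: 0R0, 0R1, 0R2, 1R1, 1R2, 2R2
Branch closes: q and ~q both at 2.
Every branch closes; the branch above is one of them.

Unsatisfiable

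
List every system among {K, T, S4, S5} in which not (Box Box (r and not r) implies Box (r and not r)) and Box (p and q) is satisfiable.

K-tableau for the formula:
1. not (Box Box (r and not r) implies Box (r and not r)) and Box (p and q), 0
2. not (Box Box (r and not r) implies Box (r and not r)), 0   [and-rule on 1]
3. Box (p and q), 0   [and-rule on 1]
4. Box Box (r and not r), 0   [neg-implies-rule on 2]
5. not Box (r and not r), 0   [neg-implies-rule on 2]
6. not (r and not r), 1   [neg-Box-rule on 5: fresh world 1, 0R1]
7. p and q, 1   [Box-rule on 3 via 0R1]
8. p, 1   [and-rule on 7]
9. q, 1   [and-rule on 7]
10. Box (r and not r), 1   [Box-rule on 4 via 0R1]
11. r, 1   [neg-and-rule on 6 (branches; this branch)]
Accessibility: 0R1
Complete open branch: satisfiable in K.
T-tableau for the formula:
1. not (Box Box (r and not r) implies Box (r and not r)) and Box (p and q), 0
2. not (Box Box (r and not r) implies Box (r and not r)), 0   [and-rule on 1]
3. Box (p and q), 0   [and-rule on 1]
4. Box Box (r and not r), 0   [neg-implies-rule on 2]
5. not Box (r and not r), 0   [neg-implies-rule on 2]
6. p and q, 0   [Box-rule on 3 via 0R0]
7. p, 0   [and-rule on 6]
8. q, 0   [and-rule on 6]
9. Box (r and not r), 0   [Box-rule on 4 via 0R0]
10. r and not r, 0   [Box-rule on 9 via 0R0]
11. r, 0   [and-rule on 10]
12. not r, 0   [and-rule on 10]
Accessibility: 0R0
Branch closes: r and not r both at 0.
Every branch closes (one shown): unsatisfiable in T, hence also in S4, S5 (every S4/S5-frame is a T-frame).

K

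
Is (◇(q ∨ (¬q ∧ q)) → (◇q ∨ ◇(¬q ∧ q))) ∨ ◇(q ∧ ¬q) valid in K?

Tableau for the negation ¬((◇(q ∨ (¬q ∧ q)) → (◇q ∨ ◇(¬q ∧ q))) ∨ ◇(q ∧ ¬q)):
1. ¬((◇(q ∨ (¬q ∧ q)) → (◇q ∨ ◇(¬q ∧ q))) ∨ ◇(q ∧ ¬q)), 0
2. ¬(◇(q ∨ (¬q ∧ q)) → (◇q ∨ ◇(¬q ∧ q))), 0
3. ¬◇(q ∧ ¬q), 0
4. ◇(q ∨ (¬q ∧ q)), 0
5. ¬(◇q ∨ ◇(¬q ∧ q)), 0
6. ¬◇q, 0
7. ¬◇(¬q ∧ q), 0
8. q ∨ (¬q ∧ q), 1
9. ¬(q ∧ ¬q), 1
10. ¬q, 1
11. ¬(¬q ∧ q), 1
12. ¬q ∧ q, 1
13. q, 1
Accessibility: 0R1
Branch closes: q and ¬q both at 1.
Every branch of the negation's tableau closes; the branch above is one of them.

Valid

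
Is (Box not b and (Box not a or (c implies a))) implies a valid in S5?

Tableau for the negation not ((Box not b and (Box not a or (c implies a))) implies a):
1. not ((Box not b and (Box not a or (c implies a))) implies a), 0
2. Box not b and (Box not a or (c implies a)), 0
3. not a, 0
4. Box not b, 0
5. Box not a or (c implies a), 0
6. not b, 0
7. c implies a, 0
8. not c, 0
Accessibility: 0R0
The negation has an open branch (countermodel exists).

Invalid (countermodel exists)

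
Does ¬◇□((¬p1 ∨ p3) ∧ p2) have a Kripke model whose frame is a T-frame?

1. ¬◇□((¬p1 ∨ p3) ∧ p2), w0
2. ¬□((¬p1 ∨ p3) ∧ p2), w0
3. ¬((¬p1 ∨ p3) ∧ p2), w1
4. ¬□((¬p1 ∨ p3) ∧ p2), w1
5. ¬p2, w1
6. ¬((¬p1 ∨ p3) ∧ p2), w2
7. ¬p2, w2
Accessibility: w0Rw0, w0Rw1, w1Rw1, w1Rw2, w2Rw2

Satisfiable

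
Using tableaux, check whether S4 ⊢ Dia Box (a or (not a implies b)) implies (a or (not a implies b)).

Not valid

Tableau for the negation not (Dia Box (a or (not a implies b)) implies (a or (not a implies b))):
1. not (Dia Box (a or (not a implies b)) implies (a or (not a implies b))), u
2. Dia Box (a or (not a implies b)), u
3. not (a or (not a implies b)), u
4. not a, u
5. not (not a implies b), u
6. not b, u
7. Box (a or (not a implies b)), v
8. a or (not a implies b), v
9. not a implies b, v
10. b, v
Accessibility: uRu, uRv, vRv
The negation has an open branch (countermodel exists).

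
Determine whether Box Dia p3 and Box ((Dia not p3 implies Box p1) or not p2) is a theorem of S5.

Tableau for the negation not (Box Dia p3 and Box ((Dia not p3 implies Box p1) or not p2)):
1. not (Box Dia p3 and Box ((Dia not p3 implies Box p1) or not p2)), 0
2. not Box ((Dia not p3 implies Box p1) or not p2), 0   [neg-and-rule on 1 (branches; this branch)]
3. not ((Dia not p3 implies Box p1) or not p2), 1   [neg-Box-rule on 2: fresh world 1, 0R1]
4. not (Dia not p3 implies Box p1), 1   [neg-or-rule on 3]
5. p2, 1   [neg-or-rule on 3]
6. Dia not p3, 1   [neg-implies-rule on 4]
7. not Box p1, 1   [neg-implies-rule on 4]
8. not p3, 2   [Dia-rule on 6: fresh world 2, 1R2]
9. not p1, 3   [neg-Box-rule on 7: fresh world 3, 1R3]
Accessibility: 0R0, 0R1, 0R2, 0R3, 1R0, 1R1, 1R2, 1R3, 2R0, 2R1, 2R2, 2R3, 3R0, 3R1, 3R2, 3R3
The negation has an open branch (countermodel exists).

Invalid (countermodel exists)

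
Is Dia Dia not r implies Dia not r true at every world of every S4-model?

Valid in S4

Tableau for the negation not (Dia Dia not r implies Dia not r):
1. not (Dia Dia not r implies Dia not r), u
2. Dia Dia not r, u   [neg-implies-rule on 1]
3. not Dia not r, u   [neg-implies-rule on 1]
4. r, u   [neg-Dia-rule on 3 via uRu]
5. Dia not r, v   [Dia-rule on 2: fresh world v, uRv]
6. r, v   [neg-Dia-rule on 3 via uRv]
7. not r, w   [Dia-rule on 5: fresh world w, vRw]
8. r, w   [neg-Dia-rule on 3 via uRw]
Accessibility: uRu, uRv, uRw, vRv, vRw, wRw
Branch closes: r and not r both at w.
All branches of the negation close; one closing branch shown above.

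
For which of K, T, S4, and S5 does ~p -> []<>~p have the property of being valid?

S5

S4-tableau for the negation ~(~p -> []<>~p):
1. ~(~p -> []<>~p), w0
2. ~p, w0
3. ~[]<>~p, w0
4. ~<>~p, w1
5. p, w1
Accessibility: w0Rw0, w0Rw1, w1Rw1
Complete open branch: countermodel on an S4-frame, so not valid in S4, nor in K, T (the same frame is also a K-frame and a T-frame).
S5-tableau for the negation ~(~p -> []<>~p):
1. ~(~p -> []<>~p), w0
2. ~p, w0
3. ~[]<>~p, w0
4. ~<>~p, w1
5. p, w0
Accessibility: w0Rw0, w0Rw1, w1Rw0, w1Rw1
Branch closes: p and ~p both at w0.
Every branch closes (one shown): valid in S5.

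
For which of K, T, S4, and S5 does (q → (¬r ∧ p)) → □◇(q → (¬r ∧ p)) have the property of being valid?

S5-tableau for the negation ¬((q → (¬r ∧ p)) → □◇(q → (¬r ∧ p))):
1. ¬((q → (¬r ∧ p)) → □◇(q → (¬r ∧ p))), w0
2. q → (¬r ∧ p), w0   [¬→-rule on 1]
3. ¬□◇(q → (¬r ∧ p)), w0   [¬→-rule on 1]
4. ¬r ∧ p, w0   [→-rule on 2 (branches; this branch)]
5. ¬r, w0   [∧-rule on 4]
6. p, w0   [∧-rule on 4]
7. ¬◇(q → (¬r ∧ p)), w1   [¬□-rule on 3: fresh world w1, w0Rw1]
8. ¬(q → (¬r ∧ p)), w0   [¬◇-rule on 7 via w1Rw0]
9. q, w0   [¬→-rule on 8]
10. ¬(¬r ∧ p), w0   [¬→-rule on 8]
11. ¬(q → (¬r ∧ p)), w1   [¬◇-rule on 7 via w1Rw1]
12. q, w1   [¬→-rule on 11]
13. ¬(¬r ∧ p), w1   [¬→-rule on 11]
14. ¬p, w0   [¬∧-rule on 10 (branches; this branch)]
Accessibility: w0Rw0, w0Rw1, w1Rw0, w1Rw1
Branch closes: p and ¬p both at w0.
Every branch closes (one shown): valid in S5.
S4-tableau for the negation ¬((q → (¬r ∧ p)) → □◇(q → (¬r ∧ p))):
1. ¬((q → (¬r ∧ p)) → □◇(q → (¬r ∧ p))), w0
2. q → (¬r ∧ p), w0   [¬→-rule on 1]
3. ¬□◇(q → (¬r ∧ p)), w0   [¬→-rule on 1]
4. ¬r ∧ p, w0   [→-rule on 2 (branches; this branch)]
5. ¬r, w0   [∧-rule on 4]
6. p, w0   [∧-rule on 4]
7. ¬◇(q → (¬r ∧ p)), w1   [¬□-rule on 3: fresh world w1, w0Rw1]
8. ¬(q → (¬r ∧ p)), w1   [¬◇-rule on 7 via w1Rw1]
9. q, w1   [¬→-rule on 8]
10. ¬(¬r ∧ p), w1   [¬→-rule on 8]
11. ¬p, w1   [¬∧-rule on 10 (branches; this branch)]
Accessibility: w0Rw0, w0Rw1, w1Rw1
Complete open branch: countermodel on an S4-frame, so not valid in S4, nor in K, T (the same frame is also a K-frame and a T-frame).

S5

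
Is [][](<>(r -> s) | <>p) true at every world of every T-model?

Tableau for the negation ~[][](<>(r -> s) | <>p):
1. ~[][](<>(r -> s) | <>p), 0
2. ~[](<>(r -> s) | <>p), 1
3. ~(<>(r -> s) | <>p), 2
4. ~<>(r -> s), 2
5. ~<>p, 2
6. ~(r -> s), 2
7. r, 2
8. ~s, 2
9. ~p, 2
Accessibility: 0R0, 0R1, 1R1, 1R2, 2R2
The negation has an open branch (countermodel exists).

No, not valid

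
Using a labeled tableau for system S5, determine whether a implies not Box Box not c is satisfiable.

1. a implies not Box Box not c, w0
2. not Box Box not c, w0   [implies-rule on 1 (branches; this branch)]
3. not Box not c, w1   [neg-Box-rule on 2: fresh world w1, w0Rw1]
4. c, w2   [neg-Box-rule on 3: fresh world w2, w1Rw2]
Accessibility: w0Rw0, w0Rw1, w0Rw2, w1Rw0, w1Rw1, w1Rw2, w2Rw0, w2Rw1, w2Rw2

Satisfiable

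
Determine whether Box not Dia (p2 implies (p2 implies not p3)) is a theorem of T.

No, not valid

Tableau for the negation not Box not Dia (p2 implies (p2 implies not p3)):
1. not Box not Dia (p2 implies (p2 implies not p3)), 0
2. Dia (p2 implies (p2 implies not p3)), 1
3. p2 implies (p2 implies not p3), 2
4. p2 implies not p3, 2
5. not p3, 2
Accessibility: 0R0, 0R1, 1R1, 1R2, 2R2
The negation has an open branch (countermodel exists).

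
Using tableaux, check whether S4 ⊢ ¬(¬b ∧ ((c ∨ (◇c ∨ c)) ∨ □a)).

Invalid (countermodel exists)

Tableau for the negation ¬b ∧ ((c ∨ (◇c ∨ c)) ∨ □a):
1. ¬b ∧ ((c ∨ (◇c ∨ c)) ∨ □a), 0
2. ¬b, 0
3. (c ∨ (◇c ∨ c)) ∨ □a, 0
4. □a, 0
5. a, 0
Accessibility: 0R0
The negation has an open branch (countermodel exists).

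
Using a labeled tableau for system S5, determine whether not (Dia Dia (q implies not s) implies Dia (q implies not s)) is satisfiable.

No, unsatisfiable

1. not (Dia Dia (q implies not s) implies Dia (q implies not s)), w0
2. Dia Dia (q implies not s), w0
3. not Dia (q implies not s), w0
4. not (q implies not s), w0
5. q, w0
6. s, w0
7. Dia (q implies not s), w1
8. not (q implies not s), w1
9. q, w1
10. s, w1
11. q implies not s, w2
12. not (q implies not s), w2
13. q, w2
14. s, w2
15. not s, w2
Accessibility: w0Rw0, w0Rw1, w0Rw2, w1Rw0, w1Rw1, w1Rw2, w2Rw0, w2Rw1, w2Rw2
Branch closes: s and not s both at w2.
All branches of the tableau close; one closing branch shown above.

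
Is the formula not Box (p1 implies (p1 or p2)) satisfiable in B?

1. not Box (p1 implies (p1 or p2)), 0
2. not (p1 implies (p1 or p2)), 1
3. p1, 1
4. not (p1 or p2), 1
5. not p1, 1
6. not p2, 1
Accessibility: 0R0, 0R1, 1R0, 1R1
Branch closes: p1 and not p1 both at 1.
Every branch closes; the branch above is one of them.

Unsatisfiable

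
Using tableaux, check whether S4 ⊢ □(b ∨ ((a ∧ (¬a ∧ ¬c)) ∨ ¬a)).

No, not valid

Tableau for the negation ¬□(b ∨ ((a ∧ (¬a ∧ ¬c)) ∨ ¬a)):
1. ¬□(b ∨ ((a ∧ (¬a ∧ ¬c)) ∨ ¬a)), u
2. ¬(b ∨ ((a ∧ (¬a ∧ ¬c)) ∨ ¬a)), v
3. ¬b, v
4. ¬((a ∧ (¬a ∧ ¬c)) ∨ ¬a), v
5. ¬(a ∧ (¬a ∧ ¬c)), v
6. a, v
7. ¬(¬a ∧ ¬c), v
8. c, v
Accessibility: uRu, uRv, vRv
The negation has an open branch (countermodel exists).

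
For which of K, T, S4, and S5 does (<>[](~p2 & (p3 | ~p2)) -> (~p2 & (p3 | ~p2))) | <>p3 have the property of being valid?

S4-tableau for the negation ~((<>[](~p2 & (p3 | ~p2)) -> (~p2 & (p3 | ~p2))) | <>p3):
1. ~((<>[](~p2 & (p3 | ~p2)) -> (~p2 & (p3 | ~p2))) | <>p3), w0
2. ~(<>[](~p2 & (p3 | ~p2)) -> (~p2 & (p3 | ~p2))), w0
3. ~<>p3, w0
4. <>[](~p2 & (p3 | ~p2)), w0
5. ~(~p2 & (p3 | ~p2)), w0
6. ~p3, w0
7. ~(p3 | ~p2), w0
8. p2, w0
9. [](~p2 & (p3 | ~p2)), w1
10. ~p3, w1
11. ~p2 & (p3 | ~p2), w1
12. ~p2, w1
13. p3 | ~p2, w1
Accessibility: w0Rw0, w0Rw1, w1Rw1
Complete open branch: countermodel on an S4-frame, so not valid in S4, nor in K, T (the same frame is also a K-frame and a T-frame).
S5-tableau for the negation ~((<>[](~p2 & (p3 | ~p2)) -> (~p2 & (p3 | ~p2))) | <>p3):
1. ~((<>[](~p2 & (p3 | ~p2)) -> (~p2 & (p3 | ~p2))) | <>p3), w0
2. ~(<>[](~p2 & (p3 | ~p2)) -> (~p2 & (p3 | ~p2))), w0
3. ~<>p3, w0
4. <>[](~p2 & (p3 | ~p2)), w0
5. ~(~p2 & (p3 | ~p2)), w0
6. ~p3, w0
7. ~(p3 | ~p2), w0
8. p2, w0
9. [](~p2 & (p3 | ~p2)), w1
10. ~p3, w1
11. ~p2 & (p3 | ~p2), w0
12. ~p2, w0
13. p3 | ~p2, w0
Accessibility: w0Rw0, w0Rw1, w1Rw0, w1Rw1
Branch closes: p2 and ~p2 both at w0.
Every branch closes (one shown): valid in S5.

S5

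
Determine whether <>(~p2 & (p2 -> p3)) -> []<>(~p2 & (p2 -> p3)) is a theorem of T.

Not valid

Tableau for the negation ~(<>(~p2 & (p2 -> p3)) -> []<>(~p2 & (p2 -> p3))):
1. ~(<>(~p2 & (p2 -> p3)) -> []<>(~p2 & (p2 -> p3))), u
2. <>(~p2 & (p2 -> p3)), u
3. ~[]<>(~p2 & (p2 -> p3)), u
4. ~p2 & (p2 -> p3), v
5. ~p2, v
6. p2 -> p3, v
7. p3, v
8. ~<>(~p2 & (p2 -> p3)), w
9. ~(~p2 & (p2 -> p3)), w
10. ~(p2 -> p3), w
11. p2, w
12. ~p3, w
Accessibility: uRu, uRv, uRw, vRv, wRw
The negation has an open branch (countermodel exists).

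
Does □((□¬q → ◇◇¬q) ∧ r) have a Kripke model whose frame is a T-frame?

Yes, satisfiable

1. □((□¬q → ◇◇¬q) ∧ r), u
2. (□¬q → ◇◇¬q) ∧ r, u
3. □¬q → ◇◇¬q, u
4. r, u
5. ◇◇¬q, u
6. ◇¬q, v
7. (□¬q → ◇◇¬q) ∧ r, v
8. □¬q → ◇◇¬q, v
9. r, v
10. ◇◇¬q, v
11. ¬q, w
12. ◇¬q, x
13. ¬q, y
Accessibility: uRu, uRv, vRv, vRw, vRx, wRw, xRx, xRy, yRy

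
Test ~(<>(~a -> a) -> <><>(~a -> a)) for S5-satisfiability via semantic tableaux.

No, unsatisfiable

1. ~(<>(~a -> a) -> <><>(~a -> a)), 0
2. <>(~a -> a), 0
3. ~<><>(~a -> a), 0
4. ~<>(~a -> a), 0
5. ~(~a -> a), 0
6. ~a, 0
7. ~a -> a, 1
8. ~<>(~a -> a), 1
9. ~(~a -> a), 1
10. ~a, 1
11. a, 1
Accessibility: 0R0, 0R1, 1R0, 1R1
Branch closes: a and ~a both at 1.
(One branch shown.) All branches close.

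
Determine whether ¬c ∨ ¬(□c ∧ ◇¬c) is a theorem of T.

Tableau for the negation ¬(¬c ∨ ¬(□c ∧ ◇¬c)):
1. ¬(¬c ∨ ¬(□c ∧ ◇¬c)), w0
2. c, w0   [¬∨-rule on 1]
3. □c ∧ ◇¬c, w0   [¬∨-rule on 1]
4. □c, w0   [∧-rule on 3]
5. ◇¬c, w0   [∧-rule on 3]
6. ¬c, w1   [◇-rule on 5: fresh world w1, w0Rw1]
7. c, w1   [□-rule on 4 via w0Rw1]
Accessibility: w0Rw0, w0Rw1, w1Rw1
Branch closes: c and ¬c both at w1.
Every branch of the negation's tableau closes; the branch above is one of them.

Valid in T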